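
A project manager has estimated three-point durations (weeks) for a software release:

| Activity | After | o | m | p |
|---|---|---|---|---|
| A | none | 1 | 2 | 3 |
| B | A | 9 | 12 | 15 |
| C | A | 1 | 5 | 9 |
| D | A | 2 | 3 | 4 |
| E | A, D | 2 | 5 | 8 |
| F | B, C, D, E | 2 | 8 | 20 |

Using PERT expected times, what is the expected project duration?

23 weeks

te_A = (1 + 4·2 + 3)/6 = 12/6 = 2
te_B = (9 + 4·12 + 15)/6 = 72/6 = 12
te_C = (1 + 4·5 + 9)/6 = 30/6 = 5
te_D = (2 + 4·3 + 4)/6 = 18/6 = 3
te_E = (2 + 4·5 + 8)/6 = 30/6 = 5
te_F = (2 + 4·8 + 20)/6 = 54/6 = 9

Forward pass:
ES_A = 0; EF_A = 2
ES_B = 2; EF_B = 2+12 = 14
ES_C = 2; EF_C = 2+5 = 7
ES_D = 2; EF_D = 2+3 = 5
ES_E = max(EF_A=2, EF_D=5) = 5; EF_E = 5+5 = 10
ES_F = max(EF_B=14, EF_C=7, EF_D=5, EF_E=10) = 14; EF_F = 14+9 = 23
Expected project duration μ = 23 weeks. Critical path: A → B → F.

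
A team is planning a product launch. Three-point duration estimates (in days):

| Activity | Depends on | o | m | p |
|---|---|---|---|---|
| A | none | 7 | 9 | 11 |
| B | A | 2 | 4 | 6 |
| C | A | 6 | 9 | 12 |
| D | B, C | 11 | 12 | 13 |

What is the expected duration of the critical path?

te_A = (7 + 4·9 + 11)/6 = 54/6 = 9
te_B = (2 + 4·4 + 6)/6 = 24/6 = 4
te_C = (6 + 4·9 + 12)/6 = 54/6 = 9
te_D = (11 + 4·12 + 13)/6 = 72/6 = 12

Forward pass:
ES_A = 0; EF_A = 9
ES_B = 9; EF_B = 9+4 = 13
ES_C = 9; EF_C = 9+9 = 18
ES_D = max(EF_B=13, EF_C=18) = 18; EF_D = 18+12 = 30
Expected project duration μ = 30 days. Critical path: A → C → D.

30 days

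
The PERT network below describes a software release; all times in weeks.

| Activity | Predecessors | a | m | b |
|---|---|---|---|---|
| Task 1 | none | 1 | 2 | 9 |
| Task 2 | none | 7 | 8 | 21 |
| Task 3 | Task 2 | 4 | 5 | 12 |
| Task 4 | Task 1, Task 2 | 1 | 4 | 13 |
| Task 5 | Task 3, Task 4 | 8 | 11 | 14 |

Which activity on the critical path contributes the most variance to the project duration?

te_Task 1 = (1 + 4·2 + 9)/6 = 18/6 = 3; σ²_Task 1 = ((9−1)/6)² = 1.778
te_Task 2 = (7 + 4·8 + 21)/6 = 60/6 = 10; σ²_Task 2 = ((21−7)/6)² = 5.444
te_Task 3 = (4 + 4·5 + 12)/6 = 36/6 = 6; σ²_Task 3 = ((12−4)/6)² = 1.778
te_Task 4 = (1 + 4·4 + 13)/6 = 30/6 = 5; σ²_Task 4 = ((13−1)/6)² = 4.000
te_Task 5 = (8 + 4·11 + 14)/6 = 66/6 = 11; σ²_Task 5 = ((14−8)/6)² = 1.000

Forward pass:
ES_Task 1 = 0; EF_Task 1 = 3
ES_Task 2 = 0; EF_Task 2 = 10
ES_Task 3 = 10; EF_Task 3 = 10+6 = 16
ES_Task 4 = max(EF_Task 1=3, EF_Task 2=10) = 10; EF_Task 4 = 10+5 = 15
ES_Task 5 = max(EF_Task 3=16, EF_Task 4=15) = 16; EF_Task 5 = 16+11 = 27
Expected project duration μ = 27 weeks. Critical path: Task 2 → Task 3 → Task 5.

Variances on critical path: σ²_Task 2=5.444, σ²_Task 3=1.778, σ²_Task 5=1.000.
Largest is σ²_Task 2 = 5.444.

Task 2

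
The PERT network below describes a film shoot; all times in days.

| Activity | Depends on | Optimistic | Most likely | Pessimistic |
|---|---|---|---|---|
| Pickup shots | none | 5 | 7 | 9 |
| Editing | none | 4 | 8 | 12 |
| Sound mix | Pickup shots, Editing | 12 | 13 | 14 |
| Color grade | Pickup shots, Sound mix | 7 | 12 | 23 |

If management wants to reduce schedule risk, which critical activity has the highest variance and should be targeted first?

Color grade

te_Pickup shots = (5 + 4·7 + 9)/6 = 42/6 = 7; σ²_Pickup shots = ((9−5)/6)² = 0.444
te_Editing = (4 + 4·8 + 12)/6 = 48/6 = 8; σ²_Editing = ((12−4)/6)² = 1.778
te_Sound mix = (12 + 4·13 + 14)/6 = 78/6 = 13; σ²_Sound mix = ((14−12)/6)² = 0.111
te_Color grade = (7 + 4·12 + 23)/6 = 78/6 = 13; σ²_Color grade = ((23−7)/6)² = 7.111

Forward pass:
ES_Pickup shots = 0; EF_Pickup shots = 7
ES_Editing = 0; EF_Editing = 8
ES_Sound mix = max(EF_Pickup shots=7, EF_Editing=8) = 8; EF_Sound mix = 8+13 = 21
ES_Color grade = max(EF_Pickup shots=7, EF_Sound mix=21) = 21; EF_Color grade = 21+13 = 34
Expected project duration μ = 34 days. Critical path: Editing → Sound mix → Color grade.

Variances on critical path: σ²_Editing=1.778, σ²_Sound mix=0.111, σ²_Color grade=7.111.
Largest is σ²_Color grade = 7.111.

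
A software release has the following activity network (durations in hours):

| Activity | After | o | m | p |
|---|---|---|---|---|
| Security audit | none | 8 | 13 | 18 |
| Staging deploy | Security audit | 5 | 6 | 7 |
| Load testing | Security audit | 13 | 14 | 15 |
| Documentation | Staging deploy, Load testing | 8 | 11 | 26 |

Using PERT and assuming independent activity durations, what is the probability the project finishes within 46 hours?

0.959

te_Security audit = (8 + 4·13 + 18)/6 = 78/6 = 13; σ²_Security audit = ((18−8)/6)² = 2.778
te_Staging deploy = (5 + 4·6 + 7)/6 = 36/6 = 6; σ²_Staging deploy = ((7−5)/6)² = 0.111
te_Load testing = (13 + 4·14 + 15)/6 = 84/6 = 14; σ²_Load testing = ((15−13)/6)² = 0.111
te_Documentation = (8 + 4·11 + 26)/6 = 78/6 = 13; σ²_Documentation = ((26−8)/6)² = 9.000

Forward pass:
ES_Security audit = 0; EF_Security audit = 13
ES_Staging deploy = 13; EF_Staging deploy = 13+6 = 19
ES_Load testing = 13; EF_Load testing = 13+14 = 27
ES_Documentation = max(EF_Staging deploy=19, EF_Load testing=27) = 27; EF_Documentation = 27+13 = 40
Expected project duration μ = 40 hours. Critical path: Security audit → Load testing → Documentation.

Variance along critical path = 2.778 + 0.111 + 9.000 = 11.889; σ = √11.889 = 3.448 hours.
Z = (46 − 40) / 3.448 = 1.740
P(T ≤ 46) = Φ(1.740) ≈ 0.959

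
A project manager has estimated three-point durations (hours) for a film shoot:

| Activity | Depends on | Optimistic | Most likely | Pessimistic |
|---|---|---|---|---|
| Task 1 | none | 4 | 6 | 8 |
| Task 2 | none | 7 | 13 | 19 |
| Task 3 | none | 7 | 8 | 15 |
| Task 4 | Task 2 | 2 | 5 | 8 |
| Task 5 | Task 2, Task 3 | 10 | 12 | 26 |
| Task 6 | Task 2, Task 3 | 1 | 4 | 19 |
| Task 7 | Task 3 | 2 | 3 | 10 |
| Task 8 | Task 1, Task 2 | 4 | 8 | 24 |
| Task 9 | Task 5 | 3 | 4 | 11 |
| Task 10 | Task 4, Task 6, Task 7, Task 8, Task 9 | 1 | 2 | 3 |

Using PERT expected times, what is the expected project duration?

te_Task 1 = (4 + 4·6 + 8)/6 = 36/6 = 6
te_Task 2 = (7 + 4·13 + 19)/6 = 78/6 = 13
te_Task 3 = (7 + 4·8 + 15)/6 = 54/6 = 9
te_Task 4 = (2 + 4·5 + 8)/6 = 30/6 = 5
te_Task 5 = (10 + 4·12 + 26)/6 = 84/6 = 14
te_Task 6 = (1 + 4·4 + 19)/6 = 36/6 = 6
te_Task 7 = (2 + 4·3 + 10)/6 = 24/6 = 4
te_Task 8 = (4 + 4·8 + 24)/6 = 60/6 = 10
te_Task 9 = (3 + 4·4 + 11)/6 = 30/6 = 5
te_Task 10 = (1 + 4·2 + 3)/6 = 12/6 = 2

Forward pass:
ES_Task 1 = 0; EF_Task 1 = 6
ES_Task 2 = 0; EF_Task 2 = 13
ES_Task 3 = 0; EF_Task 3 = 9
ES_Task 4 = 13; EF_Task 4 = 13+5 = 18
ES_Task 5 = max(EF_Task 2=13, EF_Task 3=9) = 13; EF_Task 5 = 13+14 = 27
ES_Task 6 = max(EF_Task 2=13, EF_Task 3=9) = 13; EF_Task 6 = 13+6 = 19
ES_Task 7 = 9; EF_Task 7 = 9+4 = 13
ES_Task 8 = max(EF_Task 1=6, EF_Task 2=13) = 13; EF_Task 8 = 13+10 = 23
ES_Task 9 = 27; EF_Task 9 = 27+5 = 32
ES_Task 10 = max(EF_Task 4=18, EF_Task 6=19, EF_Task 7=13, EF_Task 8=23, EF_Task 9=32) = 32; EF_Task 10 = 32+2 = 34
Expected project duration μ = 34 hours. Critical path: Task 2 → Task 5 → Task 9 → Task 10.

34 hours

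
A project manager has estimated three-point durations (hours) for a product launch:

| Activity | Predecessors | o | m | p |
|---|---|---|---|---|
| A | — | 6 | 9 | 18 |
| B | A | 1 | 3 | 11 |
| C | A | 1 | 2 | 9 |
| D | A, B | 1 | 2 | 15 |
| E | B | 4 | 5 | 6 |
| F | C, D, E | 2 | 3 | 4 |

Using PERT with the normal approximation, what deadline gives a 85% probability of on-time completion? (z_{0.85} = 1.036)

te_A = (6 + 4·9 + 18)/6 = 60/6 = 10; σ²_A = ((18−6)/6)² = 4.000
te_B = (1 + 4·3 + 11)/6 = 24/6 = 4; σ²_B = ((11−1)/6)² = 2.778
te_C = (1 + 4·2 + 9)/6 = 18/6 = 3; σ²_C = ((9−1)/6)² = 1.778
te_D = (1 + 4·2 + 15)/6 = 24/6 = 4; σ²_D = ((15−1)/6)² = 5.444
te_E = (4 + 4·5 + 6)/6 = 30/6 = 5; σ²_E = ((6−4)/6)² = 0.111
te_F = (2 + 4·3 + 4)/6 = 18/6 = 3; σ²_F = ((4−2)/6)² = 0.111

Forward pass:
ES_A = 0; EF_A = 10
ES_B = 10; EF_B = 10+4 = 14
ES_C = 10; EF_C = 10+3 = 13
ES_D = max(EF_A=10, EF_B=14) = 14; EF_D = 14+4 = 18
ES_E = 14; EF_E = 14+5 = 19
ES_F = max(EF_C=13, EF_D=18, EF_E=19) = 19; EF_F = 19+3 = 22
Expected project duration μ = 22 hours. Critical path: A → B → E → F.

Variance along critical path = 4.000 + 2.778 + 0.111 + 0.111 = 7.000; σ = 2.646 hours.
D = μ + z·σ = 22 + 1.036·2.646 = 24.7 hours

24.7 hours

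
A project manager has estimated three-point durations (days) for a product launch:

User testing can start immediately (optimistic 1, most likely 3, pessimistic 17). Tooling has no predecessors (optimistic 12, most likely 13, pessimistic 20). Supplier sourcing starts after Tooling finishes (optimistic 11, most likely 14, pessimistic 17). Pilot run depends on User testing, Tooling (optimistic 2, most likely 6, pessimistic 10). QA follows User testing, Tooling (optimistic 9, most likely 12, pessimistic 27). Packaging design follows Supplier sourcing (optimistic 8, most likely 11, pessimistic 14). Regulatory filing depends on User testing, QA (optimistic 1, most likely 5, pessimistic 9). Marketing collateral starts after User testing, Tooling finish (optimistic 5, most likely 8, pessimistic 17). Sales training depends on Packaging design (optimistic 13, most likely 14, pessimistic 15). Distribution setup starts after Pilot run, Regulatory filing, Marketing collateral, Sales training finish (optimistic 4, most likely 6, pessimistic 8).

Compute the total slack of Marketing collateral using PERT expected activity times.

30 days

te_User testing = (1 + 4·3 + 17)/6 = 30/6 = 5
te_Tooling = (12 + 4·13 + 20)/6 = 84/6 = 14
te_Supplier sourcing = (11 + 4·14 + 17)/6 = 84/6 = 14
te_Pilot run = (2 + 4·6 + 10)/6 = 36/6 = 6
te_QA = (9 + 4·12 + 27)/6 = 84/6 = 14
te_Packaging design = (8 + 4·11 + 14)/6 = 66/6 = 11
te_Regulatory filing = (1 + 4·5 + 9)/6 = 30/6 = 5
te_Marketing collateral = (5 + 4·8 + 17)/6 = 54/6 = 9
te_Sales training = (13 + 4·14 + 15)/6 = 84/6 = 14
te_Distribution setup = (4 + 4·6 + 8)/6 = 36/6 = 6

Forward pass:
ES_User testing = 0; EF_User testing = 5
ES_Tooling = 0; EF_Tooling = 14
ES_Supplier sourcing = 14; EF_Supplier sourcing = 14+14 = 28
ES_Pilot run = max(EF_User testing=5, EF_Tooling=14) = 14; EF_Pilot run = 14+6 = 20
ES_QA = max(EF_User testing=5, EF_Tooling=14) = 14; EF_QA = 14+14 = 28
ES_Packaging design = 28; EF_Packaging design = 28+11 = 39
ES_Regulatory filing = max(EF_User testing=5, EF_QA=28) = 28; EF_Regulatory filing = 28+5 = 33
ES_Marketing collateral = max(EF_User testing=5, EF_Tooling=14) = 14; EF_Marketing collateral = 14+9 = 23
ES_Sales training = 39; EF_Sales training = 39+14 = 53
ES_Distribution setup = max(EF_Pilot run=20, EF_Regulatory filing=33, EF_Marketing collateral=23, EF_Sales training=53) = 53; EF_Distribution setup = 53+6 = 59
Expected project duration μ = 59 days. Critical path: Tooling → Supplier sourcing → Packaging design → Sales training → Distribution setup.

Backward pass:
LF_Distribution setup = 59; LS_Distribution setup = 59−6 = 53
LF_Sales training = LS_Distribution setup = 53; LS_Sales training = 53−14 = 39
LF_Marketing collateral = LS_Distribution setup = 53; LS_Marketing collateral = 53−9 = 44
LF_Regulatory filing = LS_Distribution setup = 53; LS_Regulatory filing = 53−5 = 48
LF_Packaging design = LS_Sales training = 39; LS_Packaging design = 39−11 = 28
LF_QA = LS_Regulatory filing = 48; LS_QA = 48−14 = 34
LF_Pilot run = LS_Distribution setup = 53; LS_Pilot run = 53−6 = 47
LF_Supplier sourcing = LS_Packaging design = 28; LS_Supplier sourcing = 28−14 = 14
LF_Tooling = min(LS_Supplier sourcing=14, LS_Pilot run=47, LS_QA=34, LS_Marketing collateral=44) = 14; LS_Tooling = 14−14 = 0
LF_User testing = min(LS_Pilot run=47, LS_QA=34, LS_Regulatory filing=48, LS_Marketing collateral=44) = 34; LS_User testing = 34−5 = 29
Slack_Marketing collateral = LS_Marketing collateral − ES_Marketing collateral = 44 − 14 = 30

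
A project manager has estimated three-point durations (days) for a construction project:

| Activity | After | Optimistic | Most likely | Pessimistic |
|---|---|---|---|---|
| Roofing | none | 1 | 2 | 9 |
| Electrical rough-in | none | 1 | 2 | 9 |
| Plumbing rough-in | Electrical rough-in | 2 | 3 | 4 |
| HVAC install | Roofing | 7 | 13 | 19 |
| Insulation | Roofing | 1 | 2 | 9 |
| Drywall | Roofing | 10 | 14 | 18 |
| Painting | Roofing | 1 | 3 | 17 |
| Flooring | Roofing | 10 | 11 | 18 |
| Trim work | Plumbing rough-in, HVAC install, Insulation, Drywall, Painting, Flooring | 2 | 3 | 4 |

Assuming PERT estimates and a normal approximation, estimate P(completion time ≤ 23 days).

te_Roofing = (1 + 4·2 + 9)/6 = 18/6 = 3; σ²_Roofing = ((9−1)/6)² = 1.778
te_Electrical rough-in = (1 + 4·2 + 9)/6 = 18/6 = 3; σ²_Electrical rough-in = ((9−1)/6)² = 1.778
te_Plumbing rough-in = (2 + 4·3 + 4)/6 = 18/6 = 3; σ²_Plumbing rough-in = ((4−2)/6)² = 0.111
te_HVAC install = (7 + 4·13 + 19)/6 = 78/6 = 13; σ²_HVAC install = ((19−7)/6)² = 4.000
te_Insulation = (1 + 4·2 + 9)/6 = 18/6 = 3; σ²_Insulation = ((9−1)/6)² = 1.778
te_Drywall = (10 + 4·14 + 18)/6 = 84/6 = 14; σ²_Drywall = ((18−10)/6)² = 1.778
te_Painting = (1 + 4·3 + 17)/6 = 30/6 = 5; σ²_Painting = ((17−1)/6)² = 7.111
te_Flooring = (10 + 4·11 + 18)/6 = 72/6 = 12; σ²_Flooring = ((18−10)/6)² = 1.778
te_Trim work = (2 + 4·3 + 4)/6 = 18/6 = 3; σ²_Trim work = ((4−2)/6)² = 0.111

Forward pass:
ES_Roofing = 0; EF_Roofing = 3
ES_Electrical rough-in = 0; EF_Electrical rough-in = 3
ES_Plumbing rough-in = 3; EF_Plumbing rough-in = 3+3 = 6
ES_HVAC install = 3; EF_HVAC install = 3+13 = 16
ES_Insulation = 3; EF_Insulation = 3+3 = 6
ES_Drywall = 3; EF_Drywall = 3+14 = 17
ES_Painting = 3; EF_Painting = 3+5 = 8
ES_Flooring = 3; EF_Flooring = 3+12 = 15
ES_Trim work = max(EF_Plumbing rough-in=6, EF_HVAC install=16, EF_Insulation=6, EF_Drywall=17, EF_Painting=8, EF_Flooring=15) = 17; EF_Trim work = 17+3 = 20
Expected project duration μ = 20 days. Critical path: Roofing → Drywall → Trim work.

Variance along critical path = 1.778 + 1.778 + 0.111 = 3.667; σ = √3.667 = 1.915 days.
Z = (23 − 20) / 1.915 = 1.567
P(T ≤ 23) = Φ(1.567) ≈ 0.941

0.941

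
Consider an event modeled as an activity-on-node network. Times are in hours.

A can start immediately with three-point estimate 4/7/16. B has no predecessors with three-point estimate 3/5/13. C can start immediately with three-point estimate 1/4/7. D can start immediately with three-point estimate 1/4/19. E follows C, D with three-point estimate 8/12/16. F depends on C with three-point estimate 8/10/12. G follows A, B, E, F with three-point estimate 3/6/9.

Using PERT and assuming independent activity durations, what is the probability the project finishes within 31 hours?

te_A = (4 + 4·7 + 16)/6 = 48/6 = 8; σ²_A = ((16−4)/6)² = 4.000
te_B = (3 + 4·5 + 13)/6 = 36/6 = 6; σ²_B = ((13−3)/6)² = 2.778
te_C = (1 + 4·4 + 7)/6 = 24/6 = 4; σ²_C = ((7−1)/6)² = 1.000
te_D = (1 + 4·4 + 19)/6 = 36/6 = 6; σ²_D = ((19−1)/6)² = 9.000
te_E = (8 + 4·12 + 16)/6 = 72/6 = 12; σ²_E = ((16−8)/6)² = 1.778
te_F = (8 + 4·10 + 12)/6 = 60/6 = 10; σ²_F = ((12−8)/6)² = 0.444
te_G = (3 + 4·6 + 9)/6 = 36/6 = 6; σ²_G = ((9−3)/6)² = 1.000

Forward pass:
ES_A = 0; EF_A = 8
ES_B = 0; EF_B = 6
ES_C = 0; EF_C = 4
ES_D = 0; EF_D = 6
ES_E = max(EF_C=4, EF_D=6) = 6; EF_E = 6+12 = 18
ES_F = 4; EF_F = 4+10 = 14
ES_G = max(EF_A=8, EF_B=6, EF_E=18, EF_F=14) = 18; EF_G = 18+6 = 24
Expected project duration μ = 24 hours. Critical path: D → E → G.

Variance along critical path = 9.000 + 1.778 + 1.000 = 11.778; σ = √11.778 = 3.432 hours.
Z = (31 − 24) / 3.432 = 2.040
P(T ≤ 31) = Φ(2.040) ≈ 0.979

0.979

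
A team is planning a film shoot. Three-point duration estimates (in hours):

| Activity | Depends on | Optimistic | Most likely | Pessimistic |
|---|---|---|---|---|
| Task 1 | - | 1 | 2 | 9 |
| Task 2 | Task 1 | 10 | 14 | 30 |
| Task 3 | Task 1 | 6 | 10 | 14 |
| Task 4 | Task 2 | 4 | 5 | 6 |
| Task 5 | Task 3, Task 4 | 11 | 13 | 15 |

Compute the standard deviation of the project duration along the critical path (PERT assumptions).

te_Task 1 = (1 + 4·2 + 9)/6 = 18/6 = 3; σ²_Task 1 = ((9−1)/6)² = 1.778
te_Task 2 = (10 + 4·14 + 30)/6 = 96/6 = 16; σ²_Task 2 = ((30−10)/6)² = 11.111
te_Task 3 = (6 + 4·10 + 14)/6 = 60/6 = 10; σ²_Task 3 = ((14−6)/6)² = 1.778
te_Task 4 = (4 + 4·5 + 6)/6 = 30/6 = 5; σ²_Task 4 = ((6−4)/6)² = 0.111
te_Task 5 = (11 + 4·13 + 15)/6 = 78/6 = 13; σ²_Task 5 = ((15−11)/6)² = 0.444

Forward pass:
ES_Task 1 = 0; EF_Task 1 = 3
ES_Task 2 = 3; EF_Task 2 = 3+16 = 19
ES_Task 3 = 3; EF_Task 3 = 3+10 = 13
ES_Task 4 = 19; EF_Task 4 = 19+5 = 24
ES_Task 5 = max(EF_Task 3=13, EF_Task 4=24) = 24; EF_Task 5 = 24+13 = 37
Expected project duration μ = 37 hours. Critical path: Task 1 → Task 2 → Task 4 → Task 5.

Variance along critical path = 1.778 + 11.111 + 0.111 + 0.444 = 13.444
σ = √13.444 = 3.667 hours

3.67 hours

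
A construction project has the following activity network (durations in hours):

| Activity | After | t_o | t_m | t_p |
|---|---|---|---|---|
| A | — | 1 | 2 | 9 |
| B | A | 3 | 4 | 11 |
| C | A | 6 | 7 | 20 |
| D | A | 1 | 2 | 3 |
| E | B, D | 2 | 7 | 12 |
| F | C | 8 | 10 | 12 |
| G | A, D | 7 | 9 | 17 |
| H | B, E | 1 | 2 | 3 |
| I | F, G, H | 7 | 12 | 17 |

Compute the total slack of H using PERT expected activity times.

5 hours

te_A = (1 + 4·2 + 9)/6 = 18/6 = 3
te_B = (3 + 4·4 + 11)/6 = 30/6 = 5
te_C = (6 + 4·7 + 20)/6 = 54/6 = 9
te_D = (1 + 4·2 + 3)/6 = 12/6 = 2
te_E = (2 + 4·7 + 12)/6 = 42/6 = 7
te_F = (8 + 4·10 + 12)/6 = 60/6 = 10
te_G = (7 + 4·9 + 17)/6 = 60/6 = 10
te_H = (1 + 4·2 + 3)/6 = 12/6 = 2
te_I = (7 + 4·12 + 17)/6 = 72/6 = 12

Forward pass:
ES_A = 0; EF_A = 3
ES_B = 3; EF_B = 3+5 = 8
ES_C = 3; EF_C = 3+9 = 12
ES_D = 3; EF_D = 3+2 = 5
ES_E = max(EF_B=8, EF_D=5) = 8; EF_E = 8+7 = 15
ES_F = 12; EF_F = 12+10 = 22
ES_G = max(EF_A=3, EF_D=5) = 5; EF_G = 5+10 = 15
ES_H = max(EF_B=8, EF_E=15) = 15; EF_H = 15+2 = 17
ES_I = max(EF_F=22, EF_G=15, EF_H=17) = 22; EF_I = 22+12 = 34
Expected project duration μ = 34 hours. Critical path: A → C → F → I.

Backward pass:
LF_I = 34; LS_I = 34−12 = 22
LF_H = LS_I = 22; LS_H = 22−2 = 20
LF_G = LS_I = 22; LS_G = 22−10 = 12
LF_F = LS_I = 22; LS_F = 22−10 = 12
LF_E = LS_H = 20; LS_E = 20−7 = 13
LF_D = min(LS_E=13, LS_G=12) = 12; LS_D = 12−2 = 10
LF_C = LS_F = 12; LS_C = 12−9 = 3
LF_B = min(LS_E=13, LS_H=20) = 13; LS_B = 13−5 = 8
LF_A = min(LS_B=8, LS_C=3, LS_D=10, LS_G=12) = 3; LS_A = 3−3 = 0
Slack_H = LS_H − ES_H = 20 − 15 = 5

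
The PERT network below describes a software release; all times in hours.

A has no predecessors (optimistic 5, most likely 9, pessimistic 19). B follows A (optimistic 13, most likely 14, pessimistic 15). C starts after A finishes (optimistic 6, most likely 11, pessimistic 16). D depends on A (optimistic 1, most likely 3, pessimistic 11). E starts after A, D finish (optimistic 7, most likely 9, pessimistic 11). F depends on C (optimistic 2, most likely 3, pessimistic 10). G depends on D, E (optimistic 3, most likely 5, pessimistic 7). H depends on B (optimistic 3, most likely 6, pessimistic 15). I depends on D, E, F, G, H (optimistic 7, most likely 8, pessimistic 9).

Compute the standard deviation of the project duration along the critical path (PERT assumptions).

te_A = (5 + 4·9 + 19)/6 = 60/6 = 10; σ²_A = ((19−5)/6)² = 5.444
te_B = (13 + 4·14 + 15)/6 = 84/6 = 14; σ²_B = ((15−13)/6)² = 0.111
te_C = (6 + 4·11 + 16)/6 = 66/6 = 11; σ²_C = ((16−6)/6)² = 2.778
te_D = (1 + 4·3 + 11)/6 = 24/6 = 4; σ²_D = ((11−1)/6)² = 2.778
te_E = (7 + 4·9 + 11)/6 = 54/6 = 9; σ²_E = ((11−7)/6)² = 0.444
te_F = (2 + 4·3 + 10)/6 = 24/6 = 4; σ²_F = ((10−2)/6)² = 1.778
te_G = (3 + 4·5 + 7)/6 = 30/6 = 5; σ²_G = ((7−3)/6)² = 0.444
te_H = (3 + 4·6 + 15)/6 = 42/6 = 7; σ²_H = ((15−3)/6)² = 4.000
te_I = (7 + 4·8 + 9)/6 = 48/6 = 8; σ²_I = ((9−7)/6)² = 0.111

Forward pass:
ES_A = 0; EF_A = 10
ES_B = 10; EF_B = 10+14 = 24
ES_C = 10; EF_C = 10+11 = 21
ES_D = 10; EF_D = 10+4 = 14
ES_E = max(EF_A=10, EF_D=14) = 14; EF_E = 14+9 = 23
ES_F = 21; EF_F = 21+4 = 25
ES_G = max(EF_D=14, EF_E=23) = 23; EF_G = 23+5 = 28
ES_H = 24; EF_H = 24+7 = 31
ES_I = max(EF_D=14, EF_E=23, EF_F=25, EF_G=28, EF_H=31) = 31; EF_I = 31+8 = 39
Expected project duration μ = 39 hours. Critical path: A → B → H → I.

Variance along critical path = 5.444 + 0.111 + 4.000 + 0.111 = 9.667
σ = √9.667 = 3.109 hours

3.11 hours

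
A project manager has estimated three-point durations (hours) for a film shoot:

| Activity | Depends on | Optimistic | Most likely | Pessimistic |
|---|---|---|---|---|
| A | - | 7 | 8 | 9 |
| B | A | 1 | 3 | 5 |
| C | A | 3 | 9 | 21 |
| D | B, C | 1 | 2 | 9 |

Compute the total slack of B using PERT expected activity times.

te_A = (7 + 4·8 + 9)/6 = 48/6 = 8
te_B = (1 + 4·3 + 5)/6 = 18/6 = 3
te_C = (3 + 4·9 + 21)/6 = 60/6 = 10
te_D = (1 + 4·2 + 9)/6 = 18/6 = 3

Forward pass:
ES_A = 0; EF_A = 8
ES_B = 8; EF_B = 8+3 = 11
ES_C = 8; EF_C = 8+10 = 18
ES_D = max(EF_B=11, EF_C=18) = 18; EF_D = 18+3 = 21
Expected project duration μ = 21 hours. Critical path: A → C → D.

Backward pass:
LF_D = 21; LS_D = 21−3 = 18
LF_C = LS_D = 18; LS_C = 18−10 = 8
LF_B = LS_D = 18; LS_B = 18−3 = 15
LF_A = min(LS_B=15, LS_C=8) = 8; LS_A = 8−8 = 0
Slack_B = LS_B − ES_B = 15 − 8 = 7

7 hours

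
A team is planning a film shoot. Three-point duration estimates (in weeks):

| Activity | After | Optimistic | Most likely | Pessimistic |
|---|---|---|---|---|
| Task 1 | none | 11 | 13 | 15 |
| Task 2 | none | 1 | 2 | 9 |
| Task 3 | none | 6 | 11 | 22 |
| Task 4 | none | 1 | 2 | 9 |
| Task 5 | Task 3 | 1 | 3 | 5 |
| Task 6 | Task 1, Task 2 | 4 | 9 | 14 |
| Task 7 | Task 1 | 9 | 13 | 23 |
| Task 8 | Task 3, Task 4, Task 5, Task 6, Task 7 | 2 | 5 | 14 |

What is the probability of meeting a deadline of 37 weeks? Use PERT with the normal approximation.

0.898

te_Task 1 = (11 + 4·13 + 15)/6 = 78/6 = 13; σ²_Task 1 = ((15−11)/6)² = 0.444
te_Task 2 = (1 + 4·2 + 9)/6 = 18/6 = 3; σ²_Task 2 = ((9−1)/6)² = 1.778
te_Task 3 = (6 + 4·11 + 22)/6 = 72/6 = 12; σ²_Task 3 = ((22−6)/6)² = 7.111
te_Task 4 = (1 + 4·2 + 9)/6 = 18/6 = 3; σ²_Task 4 = ((9−1)/6)² = 1.778
te_Task 5 = (1 + 4·3 + 5)/6 = 18/6 = 3; σ²_Task 5 = ((5−1)/6)² = 0.444
te_Task 6 = (4 + 4·9 + 14)/6 = 54/6 = 9; σ²_Task 6 = ((14−4)/6)² = 2.778
te_Task 7 = (9 + 4·13 + 23)/6 = 84/6 = 14; σ²_Task 7 = ((23−9)/6)² = 5.444
te_Task 8 = (2 + 4·5 + 14)/6 = 36/6 = 6; σ²_Task 8 = ((14−2)/6)² = 4.000

Forward pass:
ES_Task 1 = 0; EF_Task 1 = 13
ES_Task 2 = 0; EF_Task 2 = 3
ES_Task 3 = 0; EF_Task 3 = 12
ES_Task 4 = 0; EF_Task 4 = 3
ES_Task 5 = 12; EF_Task 5 = 12+3 = 15
ES_Task 6 = max(EF_Task 1=13, EF_Task 2=3) = 13; EF_Task 6 = 13+9 = 22
ES_Task 7 = 13; EF_Task 7 = 13+14 = 27
ES_Task 8 = max(EF_Task 3=12, EF_Task 4=3, EF_Task 5=15, EF_Task 6=22, EF_Task 7=27) = 27; EF_Task 8 = 27+6 = 33
Expected project duration μ = 33 weeks. Critical path: Task 1 → Task 7 → Task 8.

Variance along critical path = 0.444 + 5.444 + 4.000 = 9.889; σ = √9.889 = 3.145 weeks.
Z = (37 − 33) / 3.145 = 1.272
P(T ≤ 37) = Φ(1.272) ≈ 0.898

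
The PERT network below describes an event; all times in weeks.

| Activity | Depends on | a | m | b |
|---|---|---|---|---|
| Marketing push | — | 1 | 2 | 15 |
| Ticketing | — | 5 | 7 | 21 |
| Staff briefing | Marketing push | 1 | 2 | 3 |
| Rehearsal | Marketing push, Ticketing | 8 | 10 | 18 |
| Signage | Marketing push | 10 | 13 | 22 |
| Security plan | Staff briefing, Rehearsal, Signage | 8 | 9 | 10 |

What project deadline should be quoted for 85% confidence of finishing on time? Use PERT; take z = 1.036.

32.3 weeks

te_Marketing push = (1 + 4·2 + 15)/6 = 24/6 = 4; σ²_Marketing push = ((15−1)/6)² = 5.444
te_Ticketing = (5 + 4·7 + 21)/6 = 54/6 = 9; σ²_Ticketing = ((21−5)/6)² = 7.111
te_Staff briefing = (1 + 4·2 + 3)/6 = 12/6 = 2; σ²_Staff briefing = ((3−1)/6)² = 0.111
te_Rehearsal = (8 + 4·10 + 18)/6 = 66/6 = 11; σ²_Rehearsal = ((18−8)/6)² = 2.778
te_Signage = (10 + 4·13 + 22)/6 = 84/6 = 14; σ²_Signage = ((22−10)/6)² = 4.000
te_Security plan = (8 + 4·9 + 10)/6 = 54/6 = 9; σ²_Security plan = ((10−8)/6)² = 0.111

Forward pass:
ES_Marketing push = 0; EF_Marketing push = 4
ES_Ticketing = 0; EF_Ticketing = 9
ES_Staff briefing = 4; EF_Staff briefing = 4+2 = 6
ES_Rehearsal = max(EF_Marketing push=4, EF_Ticketing=9) = 9; EF_Rehearsal = 9+11 = 20
ES_Signage = 4; EF_Signage = 4+14 = 18
ES_Security plan = max(EF_Staff briefing=6, EF_Rehearsal=20, EF_Signage=18) = 20; EF_Security plan = 20+9 = 29
Expected project duration μ = 29 weeks. Critical path: Ticketing → Rehearsal → Security plan.

Variance along critical path = 7.111 + 2.778 + 0.111 = 10.000; σ = 3.162 weeks.
D = μ + z·σ = 29 + 1.036·3.162 = 32.3 weeks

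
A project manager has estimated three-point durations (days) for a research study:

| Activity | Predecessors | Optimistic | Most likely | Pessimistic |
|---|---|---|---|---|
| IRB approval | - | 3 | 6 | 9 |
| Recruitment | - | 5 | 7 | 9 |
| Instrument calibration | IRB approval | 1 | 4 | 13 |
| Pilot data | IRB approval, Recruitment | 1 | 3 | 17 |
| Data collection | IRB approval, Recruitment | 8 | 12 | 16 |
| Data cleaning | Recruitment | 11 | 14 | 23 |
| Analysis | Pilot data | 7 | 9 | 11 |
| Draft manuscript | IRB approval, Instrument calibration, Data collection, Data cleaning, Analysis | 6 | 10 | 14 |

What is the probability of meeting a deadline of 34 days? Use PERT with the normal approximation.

te_IRB approval = (3 + 4·6 + 9)/6 = 36/6 = 6; σ²_IRB approval = ((9−3)/6)² = 1.000
te_Recruitment = (5 + 4·7 + 9)/6 = 42/6 = 7; σ²_Recruitment = ((9−5)/6)² = 0.444
te_Instrument calibration = (1 + 4·4 + 13)/6 = 30/6 = 5; σ²_Instrument calibration = ((13−1)/6)² = 4.000
te_Pilot data = (1 + 4·3 + 17)/6 = 30/6 = 5; σ²_Pilot data = ((17−1)/6)² = 7.111
te_Data collection = (8 + 4·12 + 16)/6 = 72/6 = 12; σ²_Data collection = ((16−8)/6)² = 1.778
te_Data cleaning = (11 + 4·14 + 23)/6 = 90/6 = 15; σ²_Data cleaning = ((23−11)/6)² = 4.000
te_Analysis = (7 + 4·9 + 11)/6 = 54/6 = 9; σ²_Analysis = ((11−7)/6)² = 0.444
te_Draft manuscript = (6 + 4·10 + 14)/6 = 60/6 = 10; σ²_Draft manuscript = ((14−6)/6)² = 1.778

Forward pass:
ES_IRB approval = 0; EF_IRB approval = 6
ES_Recruitment = 0; EF_Recruitment = 7
ES_Instrument calibration = 6; EF_Instrument calibration = 6+5 = 11
ES_Pilot data = max(EF_IRB approval=6, EF_Recruitment=7) = 7; EF_Pilot data = 7+5 = 12
ES_Data collection = max(EF_IRB approval=6, EF_Recruitment=7) = 7; EF_Data collection = 7+12 = 19
ES_Data cleaning = 7; EF_Data cleaning = 7+15 = 22
ES_Analysis = 12; EF_Analysis = 12+9 = 21
ES_Draft manuscript = max(EF_IRB approval=6, EF_Instrument calibration=11, EF_Data collection=19, EF_Data cleaning=22, EF_Analysis=21) = 22; EF_Draft manuscript = 22+10 = 32
Expected project duration μ = 32 days. Critical path: Recruitment → Data cleaning → Draft manuscript.

Variance along critical path = 0.444 + 4.000 + 1.778 = 6.222; σ = √6.222 = 2.494 days.
Z = (34 − 32) / 2.494 = 0.802
P(T ≤ 34) = Φ(0.802) ≈ 0.789

0.789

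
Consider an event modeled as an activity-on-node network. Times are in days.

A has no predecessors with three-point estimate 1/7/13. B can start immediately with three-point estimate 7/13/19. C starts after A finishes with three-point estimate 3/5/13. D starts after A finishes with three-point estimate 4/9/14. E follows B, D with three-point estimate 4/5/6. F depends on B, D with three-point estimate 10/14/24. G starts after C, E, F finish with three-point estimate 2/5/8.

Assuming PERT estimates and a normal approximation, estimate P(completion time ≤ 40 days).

0.864

te_A = (1 + 4·7 + 13)/6 = 42/6 = 7; σ²_A = ((13−1)/6)² = 4.000
te_B = (7 + 4·13 + 19)/6 = 78/6 = 13; σ²_B = ((19−7)/6)² = 4.000
te_C = (3 + 4·5 + 13)/6 = 36/6 = 6; σ²_C = ((13−3)/6)² = 2.778
te_D = (4 + 4·9 + 14)/6 = 54/6 = 9; σ²_D = ((14−4)/6)² = 2.778
te_E = (4 + 4·5 + 6)/6 = 30/6 = 5; σ²_E = ((6−4)/6)² = 0.111
te_F = (10 + 4·14 + 24)/6 = 90/6 = 15; σ²_F = ((24−10)/6)² = 5.444
te_G = (2 + 4·5 + 8)/6 = 30/6 = 5; σ²_G = ((8−2)/6)² = 1.000

Forward pass:
ES_A = 0; EF_A = 7
ES_B = 0; EF_B = 13
ES_C = 7; EF_C = 7+6 = 13
ES_D = 7; EF_D = 7+9 = 16
ES_E = max(EF_B=13, EF_D=16) = 16; EF_E = 16+5 = 21
ES_F = max(EF_B=13, EF_D=16) = 16; EF_F = 16+15 = 31
ES_G = max(EF_C=13, EF_E=21, EF_F=31) = 31; EF_G = 31+5 = 36
Expected project duration μ = 36 days. Critical path: A → D → F → G.

Variance along critical path = 4.000 + 2.778 + 5.444 + 1.000 = 13.222; σ = √13.222 = 3.636 days.
Z = (40 − 36) / 3.636 = 1.100
P(T ≤ 40) = Φ(1.100) ≈ 0.864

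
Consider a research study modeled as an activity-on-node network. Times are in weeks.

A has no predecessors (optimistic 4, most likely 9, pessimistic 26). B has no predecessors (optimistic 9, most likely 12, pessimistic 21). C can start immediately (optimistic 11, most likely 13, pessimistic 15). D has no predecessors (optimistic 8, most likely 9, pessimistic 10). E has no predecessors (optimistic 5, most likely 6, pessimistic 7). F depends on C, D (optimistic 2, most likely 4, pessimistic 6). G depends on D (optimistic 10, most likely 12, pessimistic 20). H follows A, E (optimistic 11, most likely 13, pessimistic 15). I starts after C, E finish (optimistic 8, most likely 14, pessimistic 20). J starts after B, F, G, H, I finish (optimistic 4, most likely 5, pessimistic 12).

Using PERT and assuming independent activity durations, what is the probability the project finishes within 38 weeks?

0.977

te_A = (4 + 4·9 + 26)/6 = 66/6 = 11; σ²_A = ((26−4)/6)² = 13.444
te_B = (9 + 4·12 + 21)/6 = 78/6 = 13; σ²_B = ((21−9)/6)² = 4.000
te_C = (11 + 4·13 + 15)/6 = 78/6 = 13; σ²_C = ((15−11)/6)² = 0.444
te_D = (8 + 4·9 + 10)/6 = 54/6 = 9; σ²_D = ((10−8)/6)² = 0.111
te_E = (5 + 4·6 + 7)/6 = 36/6 = 6; σ²_E = ((7−5)/6)² = 0.111
te_F = (2 + 4·4 + 6)/6 = 24/6 = 4; σ²_F = ((6−2)/6)² = 0.444
te_G = (10 + 4·12 + 20)/6 = 78/6 = 13; σ²_G = ((20−10)/6)² = 2.778
te_H = (11 + 4·13 + 15)/6 = 78/6 = 13; σ²_H = ((15−11)/6)² = 0.444
te_I = (8 + 4·14 + 20)/6 = 84/6 = 14; σ²_I = ((20−8)/6)² = 4.000
te_J = (4 + 4·5 + 12)/6 = 36/6 = 6; σ²_J = ((12−4)/6)² = 1.778

Forward pass:
ES_A = 0; EF_A = 11
ES_B = 0; EF_B = 13
ES_C = 0; EF_C = 13
ES_D = 0; EF_D = 9
ES_E = 0; EF_E = 6
ES_F = max(EF_C=13, EF_D=9) = 13; EF_F = 13+4 = 17
ES_G = 9; EF_G = 9+13 = 22
ES_H = max(EF_A=11, EF_E=6) = 11; EF_H = 11+13 = 24
ES_I = max(EF_C=13, EF_E=6) = 13; EF_I = 13+14 = 27
ES_J = max(EF_B=13, EF_F=17, EF_G=22, EF_H=24, EF_I=27) = 27; EF_J = 27+6 = 33
Expected project duration μ = 33 weeks. Critical path: C → I → J.

Variance along critical path = 0.444 + 4.000 + 1.778 = 6.222; σ = √6.222 = 2.494 weeks.
Z = (38 − 33) / 2.494 = 2.004
P(T ≤ 38) = Φ(2.004) ≈ 0.977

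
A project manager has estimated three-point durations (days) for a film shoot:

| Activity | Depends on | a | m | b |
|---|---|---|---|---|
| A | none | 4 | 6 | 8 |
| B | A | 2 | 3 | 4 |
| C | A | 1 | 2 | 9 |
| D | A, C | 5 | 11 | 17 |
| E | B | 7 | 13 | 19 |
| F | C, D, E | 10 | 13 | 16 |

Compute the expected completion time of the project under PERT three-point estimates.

te_A = (4 + 4·6 + 8)/6 = 36/6 = 6
te_B = (2 + 4·3 + 4)/6 = 18/6 = 3
te_C = (1 + 4·2 + 9)/6 = 18/6 = 3
te_D = (5 + 4·11 + 17)/6 = 66/6 = 11
te_E = (7 + 4·13 + 19)/6 = 78/6 = 13
te_F = (10 + 4·13 + 16)/6 = 78/6 = 13

Forward pass:
ES_A = 0; EF_A = 6
ES_B = 6; EF_B = 6+3 = 9
ES_C = 6; EF_C = 6+3 = 9
ES_D = max(EF_A=6, EF_C=9) = 9; EF_D = 9+11 = 20
ES_E = 9; EF_E = 9+13 = 22
ES_F = max(EF_C=9, EF_D=20, EF_E=22) = 22; EF_F = 22+13 = 35
Expected project duration μ = 35 days. Critical path: A → B → E → F.

35 days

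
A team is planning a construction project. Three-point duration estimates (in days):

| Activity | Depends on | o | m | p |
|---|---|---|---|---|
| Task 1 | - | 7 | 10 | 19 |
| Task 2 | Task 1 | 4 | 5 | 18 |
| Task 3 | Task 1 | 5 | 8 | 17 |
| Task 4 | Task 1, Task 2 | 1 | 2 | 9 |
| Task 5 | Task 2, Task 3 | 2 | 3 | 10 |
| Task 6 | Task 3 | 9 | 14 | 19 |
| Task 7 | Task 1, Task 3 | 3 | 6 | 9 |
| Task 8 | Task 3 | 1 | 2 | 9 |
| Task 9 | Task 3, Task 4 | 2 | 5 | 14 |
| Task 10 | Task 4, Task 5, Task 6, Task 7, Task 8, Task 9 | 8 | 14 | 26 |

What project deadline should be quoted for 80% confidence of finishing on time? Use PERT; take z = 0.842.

52.7 days

te_Task 1 = (7 + 4·10 + 19)/6 = 66/6 = 11; σ²_Task 1 = ((19−7)/6)² = 4.000
te_Task 2 = (4 + 4·5 + 18)/6 = 42/6 = 7; σ²_Task 2 = ((18−4)/6)² = 5.444
te_Task 3 = (5 + 4·8 + 17)/6 = 54/6 = 9; σ²_Task 3 = ((17−5)/6)² = 4.000
te_Task 4 = (1 + 4·2 + 9)/6 = 18/6 = 3; σ²_Task 4 = ((9−1)/6)² = 1.778
te_Task 5 = (2 + 4·3 + 10)/6 = 24/6 = 4; σ²_Task 5 = ((10−2)/6)² = 1.778
te_Task 6 = (9 + 4·14 + 19)/6 = 84/6 = 14; σ²_Task 6 = ((19−9)/6)² = 2.778
te_Task 7 = (3 + 4·6 + 9)/6 = 36/6 = 6; σ²_Task 7 = ((9−3)/6)² = 1.000
te_Task 8 = (1 + 4·2 + 9)/6 = 18/6 = 3; σ²_Task 8 = ((9−1)/6)² = 1.778
te_Task 9 = (2 + 4·5 + 14)/6 = 36/6 = 6; σ²_Task 9 = ((14−2)/6)² = 4.000
te_Task 10 = (8 + 4·14 + 26)/6 = 90/6 = 15; σ²_Task 10 = ((26−8)/6)² = 9.000

Forward pass:
ES_Task 1 = 0; EF_Task 1 = 11
ES_Task 2 = 11; EF_Task 2 = 11+7 = 18
ES_Task 3 = 11; EF_Task 3 = 11+9 = 20
ES_Task 4 = max(EF_Task 1=11, EF_Task 2=18) = 18; EF_Task 4 = 18+3 = 21
ES_Task 5 = max(EF_Task 2=18, EF_Task 3=20) = 20; EF_Task 5 = 20+4 = 24
ES_Task 6 = 20; EF_Task 6 = 20+14 = 34
ES_Task 7 = max(EF_Task 1=11, EF_Task 3=20) = 20; EF_Task 7 = 20+6 = 26
ES_Task 8 = 20; EF_Task 8 = 20+3 = 23
ES_Task 9 = max(EF_Task 3=20, EF_Task 4=21) = 21; EF_Task 9 = 21+6 = 27
ES_Task 10 = max(EF_Task 4=21, EF_Task 5=24, EF_Task 6=34, EF_Task 7=26, EF_Task 8=23, EF_Task 9=27) = 34; EF_Task 10 = 34+15 = 49
Expected project duration μ = 49 days. Critical path: Task 1 → Task 3 → Task 6 → Task 10.

Variance along critical path = 4.000 + 4.000 + 2.778 + 9.000 = 19.778; σ = 4.447 days.
D = μ + z·σ = 49 + 0.842·4.447 = 52.7 days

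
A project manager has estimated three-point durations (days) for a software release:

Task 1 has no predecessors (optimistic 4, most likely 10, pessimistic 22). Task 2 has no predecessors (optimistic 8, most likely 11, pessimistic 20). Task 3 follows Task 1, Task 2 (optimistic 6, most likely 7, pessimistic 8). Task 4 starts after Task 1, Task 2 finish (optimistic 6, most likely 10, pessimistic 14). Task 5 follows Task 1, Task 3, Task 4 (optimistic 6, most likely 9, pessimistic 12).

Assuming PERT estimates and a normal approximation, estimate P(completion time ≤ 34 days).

0.875

te_Task 1 = (4 + 4·10 + 22)/6 = 66/6 = 11; σ²_Task 1 = ((22−4)/6)² = 9.000
te_Task 2 = (8 + 4·11 + 20)/6 = 72/6 = 12; σ²_Task 2 = ((20−8)/6)² = 4.000
te_Task 3 = (6 + 4·7 + 8)/6 = 42/6 = 7; σ²_Task 3 = ((8−6)/6)² = 0.111
te_Task 4 = (6 + 4·10 + 14)/6 = 60/6 = 10; σ²_Task 4 = ((14−6)/6)² = 1.778
te_Task 5 = (6 + 4·9 + 12)/6 = 54/6 = 9; σ²_Task 5 = ((12−6)/6)² = 1.000

Forward pass:
ES_Task 1 = 0; EF_Task 1 = 11
ES_Task 2 = 0; EF_Task 2 = 12
ES_Task 3 = max(EF_Task 1=11, EF_Task 2=12) = 12; EF_Task 3 = 12+7 = 19
ES_Task 4 = max(EF_Task 1=11, EF_Task 2=12) = 12; EF_Task 4 = 12+10 = 22
ES_Task 5 = max(EF_Task 1=11, EF_Task 3=19, EF_Task 4=22) = 22; EF_Task 5 = 22+9 = 31
Expected project duration μ = 31 days. Critical path: Task 2 → Task 4 → Task 5.

Variance along critical path = 4.000 + 1.778 + 1.000 = 6.778; σ = √6.778 = 2.603 days.
Z = (34 − 31) / 2.603 = 1.152
P(T ≤ 34) = Φ(1.152) ≈ 0.875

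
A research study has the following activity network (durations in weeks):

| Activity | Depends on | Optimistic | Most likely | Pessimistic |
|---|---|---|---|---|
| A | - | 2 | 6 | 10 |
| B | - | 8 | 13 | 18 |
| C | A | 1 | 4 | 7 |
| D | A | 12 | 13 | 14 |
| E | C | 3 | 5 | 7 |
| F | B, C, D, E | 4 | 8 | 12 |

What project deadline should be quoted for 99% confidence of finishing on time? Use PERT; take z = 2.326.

31.5 weeks

te_A = (2 + 4·6 + 10)/6 = 36/6 = 6; σ²_A = ((10−2)/6)² = 1.778
te_B = (8 + 4·13 + 18)/6 = 78/6 = 13; σ²_B = ((18−8)/6)² = 2.778
te_C = (1 + 4·4 + 7)/6 = 24/6 = 4; σ²_C = ((7−1)/6)² = 1.000
te_D = (12 + 4·13 + 14)/6 = 78/6 = 13; σ²_D = ((14−12)/6)² = 0.111
te_E = (3 + 4·5 + 7)/6 = 30/6 = 5; σ²_E = ((7−3)/6)² = 0.444
te_F = (4 + 4·8 + 12)/6 = 48/6 = 8; σ²_F = ((12−4)/6)² = 1.778

Forward pass:
ES_A = 0; EF_A = 6
ES_B = 0; EF_B = 13
ES_C = 6; EF_C = 6+4 = 10
ES_D = 6; EF_D = 6+13 = 19
ES_E = 10; EF_E = 10+5 = 15
ES_F = max(EF_B=13, EF_C=10, EF_D=19, EF_E=15) = 19; EF_F = 19+8 = 27
Expected project duration μ = 27 weeks. Critical path: A → D → F.

Variance along critical path = 1.778 + 0.111 + 1.778 = 3.667; σ = 1.915 weeks.
D = μ + z·σ = 27 + 2.326·1.915 = 31.5 weeks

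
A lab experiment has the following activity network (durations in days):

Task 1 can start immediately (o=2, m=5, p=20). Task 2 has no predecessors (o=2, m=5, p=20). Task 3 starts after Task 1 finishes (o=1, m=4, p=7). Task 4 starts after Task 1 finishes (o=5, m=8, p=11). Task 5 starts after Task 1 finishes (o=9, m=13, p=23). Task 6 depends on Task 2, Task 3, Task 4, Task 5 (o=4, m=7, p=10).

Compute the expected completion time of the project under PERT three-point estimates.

te_Task 1 = (2 + 4·5 + 20)/6 = 42/6 = 7
te_Task 2 = (2 + 4·5 + 20)/6 = 42/6 = 7
te_Task 3 = (1 + 4·4 + 7)/6 = 24/6 = 4
te_Task 4 = (5 + 4·8 + 11)/6 = 48/6 = 8
te_Task 5 = (9 + 4·13 + 23)/6 = 84/6 = 14
te_Task 6 = (4 + 4·7 + 10)/6 = 42/6 = 7

Forward pass:
ES_Task 1 = 0; EF_Task 1 = 7
ES_Task 2 = 0; EF_Task 2 = 7
ES_Task 3 = 7; EF_Task 3 = 7+4 = 11
ES_Task 4 = 7; EF_Task 4 = 7+8 = 15
ES_Task 5 = 7; EF_Task 5 = 7+14 = 21
ES_Task 6 = max(EF_Task 2=7, EF_Task 3=11, EF_Task 4=15, EF_Task 5=21) = 21; EF_Task 6 = 21+7 = 28
Expected project duration μ = 28 days. Critical path: Task 1 → Task 5 → Task 6.

28 days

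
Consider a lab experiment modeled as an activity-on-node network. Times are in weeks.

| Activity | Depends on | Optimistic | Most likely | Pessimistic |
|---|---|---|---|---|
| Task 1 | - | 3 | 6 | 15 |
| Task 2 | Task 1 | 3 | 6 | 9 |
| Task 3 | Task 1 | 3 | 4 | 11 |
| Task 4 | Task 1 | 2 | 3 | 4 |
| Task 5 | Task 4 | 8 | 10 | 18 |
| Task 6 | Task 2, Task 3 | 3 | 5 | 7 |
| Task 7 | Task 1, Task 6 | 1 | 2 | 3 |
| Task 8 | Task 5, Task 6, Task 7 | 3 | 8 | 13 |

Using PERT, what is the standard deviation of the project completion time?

te_Task 1 = (3 + 4·6 + 15)/6 = 42/6 = 7; σ²_Task 1 = ((15−3)/6)² = 4.000
te_Task 2 = (3 + 4·6 + 9)/6 = 36/6 = 6; σ²_Task 2 = ((9−3)/6)² = 1.000
te_Task 3 = (3 + 4·4 + 11)/6 = 30/6 = 5; σ²_Task 3 = ((11−3)/6)² = 1.778
te_Task 4 = (2 + 4·3 + 4)/6 = 18/6 = 3; σ²_Task 4 = ((4−2)/6)² = 0.111
te_Task 5 = (8 + 4·10 + 18)/6 = 66/6 = 11; σ²_Task 5 = ((18−8)/6)² = 2.778
te_Task 6 = (3 + 4·5 + 7)/6 = 30/6 = 5; σ²_Task 6 = ((7−3)/6)² = 0.444
te_Task 7 = (1 + 4·2 + 3)/6 = 12/6 = 2; σ²_Task 7 = ((3−1)/6)² = 0.111
te_Task 8 = (3 + 4·8 + 13)/6 = 48/6 = 8; σ²_Task 8 = ((13−3)/6)² = 2.778

Forward pass:
ES_Task 1 = 0; EF_Task 1 = 7
ES_Task 2 = 7; EF_Task 2 = 7+6 = 13
ES_Task 3 = 7; EF_Task 3 = 7+5 = 12
ES_Task 4 = 7; EF_Task 4 = 7+3 = 10
ES_Task 5 = 10; EF_Task 5 = 10+11 = 21
ES_Task 6 = max(EF_Task 2=13, EF_Task 3=12) = 13; EF_Task 6 = 13+5 = 18
ES_Task 7 = max(EF_Task 1=7, EF_Task 6=18) = 18; EF_Task 7 = 18+2 = 20
ES_Task 8 = max(EF_Task 5=21, EF_Task 6=18, EF_Task 7=20) = 21; EF_Task 8 = 21+8 = 29
Expected project duration μ = 29 weeks. Critical path: Task 1 → Task 4 → Task 5 → Task 8.

Variance along critical path = 4.000 + 0.111 + 2.778 + 2.778 = 9.667
σ = √9.667 = 3.109 weeks

3.11 weeks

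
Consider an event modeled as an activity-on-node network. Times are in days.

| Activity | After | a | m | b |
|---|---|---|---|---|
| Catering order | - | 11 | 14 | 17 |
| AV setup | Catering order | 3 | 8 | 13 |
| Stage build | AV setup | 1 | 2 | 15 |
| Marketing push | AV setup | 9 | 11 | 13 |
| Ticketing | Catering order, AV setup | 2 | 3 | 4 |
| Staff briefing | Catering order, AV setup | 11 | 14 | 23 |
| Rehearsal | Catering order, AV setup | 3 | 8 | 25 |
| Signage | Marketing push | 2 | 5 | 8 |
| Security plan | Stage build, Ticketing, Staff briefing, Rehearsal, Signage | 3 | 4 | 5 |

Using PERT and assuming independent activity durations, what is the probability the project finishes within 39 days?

0.097

te_Catering order = (11 + 4·14 + 17)/6 = 84/6 = 14; σ²_Catering order = ((17−11)/6)² = 1.000
te_AV setup = (3 + 4·8 + 13)/6 = 48/6 = 8; σ²_AV setup = ((13−3)/6)² = 2.778
te_Stage build = (1 + 4·2 + 15)/6 = 24/6 = 4; σ²_Stage build = ((15−1)/6)² = 5.444
te_Marketing push = (9 + 4·11 + 13)/6 = 66/6 = 11; σ²_Marketing push = ((13−9)/6)² = 0.444
te_Ticketing = (2 + 4·3 + 4)/6 = 18/6 = 3; σ²_Ticketing = ((4−2)/6)² = 0.111
te_Staff briefing = (11 + 4·14 + 23)/6 = 90/6 = 15; σ²_Staff briefing = ((23−11)/6)² = 4.000
te_Rehearsal = (3 + 4·8 + 25)/6 = 60/6 = 10; σ²_Rehearsal = ((25−3)/6)² = 13.444
te_Signage = (2 + 4·5 + 8)/6 = 30/6 = 5; σ²_Signage = ((8−2)/6)² = 1.000
te_Security plan = (3 + 4·4 + 5)/6 = 24/6 = 4; σ²_Security plan = ((5−3)/6)² = 0.111

Forward pass:
ES_Catering order = 0; EF_Catering order = 14
ES_AV setup = 14; EF_AV setup = 14+8 = 22
ES_Stage build = 22; EF_Stage build = 22+4 = 26
ES_Marketing push = 22; EF_Marketing push = 22+11 = 33
ES_Ticketing = max(EF_Catering order=14, EF_AV setup=22) = 22; EF_Ticketing = 22+3 = 25
ES_Staff briefing = max(EF_Catering order=14, EF_AV setup=22) = 22; EF_Staff briefing = 22+15 = 37
ES_Rehearsal = max(EF_Catering order=14, EF_AV setup=22) = 22; EF_Rehearsal = 22+10 = 32
ES_Signage = 33; EF_Signage = 33+5 = 38
ES_Security plan = max(EF_Stage build=26, EF_Ticketing=25, EF_Staff briefing=37, EF_Rehearsal=32, EF_Signage=38) = 38; EF_Security plan = 38+4 = 42
Expected project duration μ = 42 days. Critical path: Catering order → AV setup → Marketing push → Signage → Security plan.

Variance along critical path = 1.000 + 2.778 + 0.444 + 1.000 + 0.111 = 5.333; σ = √5.333 = 2.309 days.
Z = (39 − 42) / 2.309 = -1.299
P(T ≤ 39) = Φ(-1.299) ≈ 0.097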